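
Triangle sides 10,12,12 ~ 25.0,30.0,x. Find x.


Scale factor = 25.0/10 = 2.5
Missing side = 12 × 2.5
= 30.0

30.0


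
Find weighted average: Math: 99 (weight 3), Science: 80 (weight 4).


Numerator = 99×3 + 80×4
= 297 + 320
= 617
Total weight = 7
Weighted avg = 617/7
= 88.14

88.14


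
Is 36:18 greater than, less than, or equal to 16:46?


36/18 = 2.0000
16/46 = 0.3478
2.0000 > 0.3478, so 36:18 is greater
= greater than

greater than


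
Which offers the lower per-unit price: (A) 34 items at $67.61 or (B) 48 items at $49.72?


Deal A: $67.61/34 = $1.9885/unit
Deal B: $49.72/48 = $1.0358/unit
B is cheaper per unit
= Deal B

Deal B


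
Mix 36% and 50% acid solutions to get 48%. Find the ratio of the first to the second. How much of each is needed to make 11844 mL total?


Let x parts of 36% mix with y parts of 50%.
36x + 50y = 48(x + y)
36x + 50y = 48x + 48y
x(36 - 48) = y(48 - 50)
x/y = (50 - 48)/(48 - 36) = 2/12
Simplify: 1:6
Total parts = 7; one part = 11844/7 = 1692.00 mL
36% solution: 1×1692.00 = 1692.00 mL
50% solution: 6×1692.00 = 10152.00 mL
= ratio 1:6; 1692.00 mL and 10152.00 mL

ratio 1:6; 1692.00 mL and 10152.00 mL


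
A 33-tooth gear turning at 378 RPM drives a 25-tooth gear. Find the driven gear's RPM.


Gear ratio = 33:25 = 33:25
RPM_B = RPM_A × (teeth_A / teeth_B)
= 378 × (33/25)
= 499.0 RPM

499.0 RPM


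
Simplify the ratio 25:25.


GCD(25, 25) = 25
25/25 : 25/25
= 1:1

1:1


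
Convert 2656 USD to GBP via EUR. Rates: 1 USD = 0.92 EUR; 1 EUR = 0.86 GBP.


Step 1: 2656 USD × 0.92 = 2443.52 EUR
Step 2: 2443.52 EUR × 0.86 = 2101.43 GBP
Implied rate USD→GBP = 0.92 × 0.86 = 0.7912
= 2101.43 GBP

2101.43 GBP


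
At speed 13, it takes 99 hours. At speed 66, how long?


Inverse proportion: x × y = constant
k = 13 × 99 = 1287
y₂ = k / 66 = 1287 / 66
= 19.50

19.50


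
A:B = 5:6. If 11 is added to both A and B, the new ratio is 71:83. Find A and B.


Let A = 5k, B = 6k.
(5k + 11) / (6k + 11) = 71/83
Cross-multiply: 83(5k + 11) = 71(6k + 11)
415k + 913 = 426k + 781
415k - 426k = 781 - 913
-11k = -132
k = -132/-11 = 12
A = 5×12 = 60, B = 6×12 = 72
= A = 60, B = 72

A = 60, B = 72


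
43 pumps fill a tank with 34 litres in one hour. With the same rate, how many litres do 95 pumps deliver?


Direct proportion: y/x = constant
k = 34/43 ≈ 0.7907
y₂ = k × 95 = 34 × 95 / 43 = 3230/43
≈ 75.12

75.12


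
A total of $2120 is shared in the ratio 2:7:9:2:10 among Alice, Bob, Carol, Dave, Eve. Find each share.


Total parts = 2 + 7 + 9 + 2 + 10 = 30
Alice: 2120 × 2/30 = 141.33
Bob: 2120 × 7/30 = 494.67
Carol: 2120 × 9/30 = 636.00
Dave: 2120 × 2/30 = 141.33
Eve: 2120 × 10/30 = 706.67
= Alice: $141.33, Bob: $494.67, Carol: $636.00, Dave: $141.33, Eve: $706.67

Alice: $141.33, Bob: $494.67, Carol: $636.00, Dave: $141.33, Eve: $706.67


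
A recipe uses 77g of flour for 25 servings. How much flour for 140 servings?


Direct proportion: y/x = constant
k = 77/25 = 3.0800
y₂ = k × 140 = 77 × 140 / 25 = 10780/25
= 431.20

431.20


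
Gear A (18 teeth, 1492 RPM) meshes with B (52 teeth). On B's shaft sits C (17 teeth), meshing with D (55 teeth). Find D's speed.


Stage 1: RPM_B = RPM_A × t_A/t_B = 1492 × 18/52 = 26856/52 ≈ 516.46
B and C share a shaft → RPM_C = RPM_B
Stage 2: RPM_D = RPM_C × t_C/t_D = RPM_A × (t_A×t_C)/(t_B×t_D)
Overall ratio = (18×17)/(52×55) = 306/2860
RPM_D = 1492 × 306/2860 = 456552/2860
≈ 159.63 RPM

159.63 RPM


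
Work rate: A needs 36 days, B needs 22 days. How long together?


Rate of A = 1/36 per day
Rate of B = 1/22 per day
Combined rate = 1/36 + 1/22 = 58/792 ≈ 0.0732 per day
Days = 1 / combined rate = 792/58
≈ 13.66 days

13.66 days


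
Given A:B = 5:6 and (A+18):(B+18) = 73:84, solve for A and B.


Let A = 5k, B = 6k.
(5k + 18) / (6k + 18) = 73/84
Cross-multiply: 84(5k + 18) = 73(6k + 18)
420k + 1512 = 438k + 1314
420k - 438k = 1314 - 1512
-18k = -198
k = -198/-18 = 11
A = 5×11 = 55, B = 6×11 = 66
= A = 55, B = 66

A = 55, B = 66


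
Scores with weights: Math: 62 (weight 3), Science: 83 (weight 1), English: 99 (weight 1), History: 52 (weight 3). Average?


Numerator = 62×3 + 83×1 + 99×1 + 52×3
= 186 + 83 + 99 + 156
= 524
Total weight = 8
Weighted avg = 524/8
= 65.50

65.50


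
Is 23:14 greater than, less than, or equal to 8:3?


23/14 = 1.6429
8/3 = 2.6667
1.6429 < 2.6667, so 23:14 is less
= less than

less than


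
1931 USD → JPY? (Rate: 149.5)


Amount × rate = 1931 × 149.5
= 288684.50 JPY

288684.50 JPY


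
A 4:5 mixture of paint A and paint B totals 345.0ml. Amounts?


Total parts = 4 + 5 = 9
paint A: 345.0 × 4/9 = 153.3ml
paint B: 345.0 × 5/9 = 191.7ml
= 153.3ml and 191.7ml

153.3ml and 191.7ml


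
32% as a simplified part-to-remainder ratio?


32% means 32 parts out of 100; remainder = 68
Part : remainder = 32:68
GCD = 4
= 8:17

8:17


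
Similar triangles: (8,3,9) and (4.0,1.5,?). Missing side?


Scale factor = 4.0/8 = 0.5
Missing side = 9 × 0.5
= 4.5

4.5


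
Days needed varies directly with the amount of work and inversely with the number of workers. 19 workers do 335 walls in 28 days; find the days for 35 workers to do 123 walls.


Days ∝ work / workers, so d₂ = d₁ × (m₁/m₂) × (w₂/w₁)
Workers factor (inverse): 19/35 ≈ 0.5429
Work factor (direct): 123/335 ≈ 0.3672
d₂ = 28 × 19/35 × 123/335 = (28 × 19 × 123) / (35 × 335) = 65436/11725
≈ 5.58 days

5.58 days


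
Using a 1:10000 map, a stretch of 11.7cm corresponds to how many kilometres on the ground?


Real distance = map distance × scale
= 11.7cm × 10000
= 117000 cm = 1170.0 m
= 1.170 km

1.170 km


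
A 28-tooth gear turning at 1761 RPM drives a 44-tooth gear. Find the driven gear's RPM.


Gear ratio = 28:44 = 7:11
RPM_B = RPM_A × (teeth_A / teeth_B)
= 1761 × (28/44)
= 1120.6 RPM

1120.6 RPM


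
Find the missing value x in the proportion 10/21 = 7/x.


Cross multiply: 10 × x = 21 × 7
10x = 147
x = 147 / 10
= 14.70

14.70


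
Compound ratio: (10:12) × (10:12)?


Compound ratio = (10×10) : (12×12)
= 100:144
GCD = 4
= 25:36

25:36


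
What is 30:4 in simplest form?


GCD(30, 4) = 2
30/2 : 4/2
= 15:2

15:2


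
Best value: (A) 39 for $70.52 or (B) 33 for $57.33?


Deal A: $70.52/39 = $1.8082/unit
Deal B: $57.33/33 = $1.7373/unit
B is cheaper per unit
= Deal B

Deal B


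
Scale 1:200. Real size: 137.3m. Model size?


Model size = real / scale
= 137.3 / 200
= 0.6865 m

0.6865 m


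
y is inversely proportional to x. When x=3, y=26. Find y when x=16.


Inverse proportion: x × y = constant
k = 3 × 26 = 78
y₂ = k / 16 = 78 / 16
= 4.88

4.88


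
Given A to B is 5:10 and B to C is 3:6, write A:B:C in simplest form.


Match B: multiply A:B by 3 → 15:30
Multiply B:C by 10 → 30:60
Combined: 15:30:60
GCD = 15
= 1:2:4

1:2:4


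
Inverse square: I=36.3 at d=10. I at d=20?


I₁d₁² = I₂d₂²
I₂ = I₁ × (d₁/d₂)²
= 36.3 × (10/20)²
= 36.3 × 100/400
= 3630/400
= 9.0750

9.0750


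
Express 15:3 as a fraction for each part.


Total parts = 15 + 3 = 18
First part: 15/18 = 5/6
Second part: 3/18 = 1/6
= 5/6 and 1/6

5/6 and 1/6


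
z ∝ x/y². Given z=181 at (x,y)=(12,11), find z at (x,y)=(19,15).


z = k·x/y²
Solve for k using the known point: k = z·y²/x = 181×121/12 = 21901/12 ≈ 1825.0833
Now evaluate at x=19, y=15:
z = k × 19 / 225 = (21901 × 19) / (12 × 225) = 416119/2700
≈ 154.1181

154.1181


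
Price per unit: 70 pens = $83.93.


Unit rate = total / quantity
= 83.93 / 70
= $1.20 per unit

$1.20 per unit


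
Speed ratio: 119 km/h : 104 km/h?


Ratio = 119:104
GCD = 1
Simplified = 119:104
Time ratio (same distance) = 104:119
Speed ratio = 119:104

119:104


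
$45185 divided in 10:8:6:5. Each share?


Total parts = 10 + 8 + 6 + 5 = 29
Part 1: 45185 × 10/29 = 15581.03
Part 2: 45185 × 8/29 = 12464.83
Part 3: 45185 × 6/29 = 9348.62
Part 4: 45185 × 5/29 = 7790.52
= Part 1: $15581.03, Part 2: $12464.83, Part 3: $9348.62, Part 4: $7790.52

Part 1: $15581.03, Part 2: $12464.83, Part 3: $9348.62, Part 4: $7790.52


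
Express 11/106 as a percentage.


Percentage = (part / whole) × 100
= (11 / 106) × 100
≈ 10.38%

10.38%


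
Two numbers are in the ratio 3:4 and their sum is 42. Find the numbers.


Let A = 3k, B = 4k.
3k + 4k = 42
7k = 42 → k = 42/7 = 6
A = 3×6 = 18, B = 4×6 = 24
= A = 18, B = 24

A = 18, B = 24


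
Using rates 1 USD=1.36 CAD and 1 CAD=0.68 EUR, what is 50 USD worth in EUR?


Step 1: 50 USD × 1.36 = 68.00 CAD
Step 2: 68.00 CAD × 0.68 = 46.24 EUR
Implied rate USD→EUR = 1.36 × 0.68 = 0.9248
= 46.24 EUR

46.24 EUR


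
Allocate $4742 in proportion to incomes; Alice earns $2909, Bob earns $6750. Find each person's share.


Total income = 2909 + 6750 = $9659
Alice: $4742 × 2909/9659 = $1428.15
Bob: $4742 × 6750/9659 = $3313.85
= Alice: $1428.15, Bob: $3313.85

Alice: $1428.15, Bob: $3313.85


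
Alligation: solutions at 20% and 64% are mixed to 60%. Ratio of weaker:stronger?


Let x parts of 20% mix with y parts of 64%.
20x + 64y = 60(x + y)
20x + 64y = 60x + 60y
x(20 - 60) = y(60 - 64)
x/y = (64 - 60)/(60 - 20) = 4/40
Simplify: 1:10
= 1:10

1:10


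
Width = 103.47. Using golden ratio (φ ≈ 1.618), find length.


φ = (1 + √5) / 2 ≈ 1.618
Length = width × φ = 103.47 × 1.618 = 167.41446
≈ 167.41

167.41


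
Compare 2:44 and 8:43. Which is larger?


2/44 = 0.0455
8/43 = 0.1860
0.0455 < 0.1860, so 2:44 is less
= 8:43

8:43


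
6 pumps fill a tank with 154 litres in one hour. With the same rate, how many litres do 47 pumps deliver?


Direct proportion: y/x = constant
k = 154/6 ≈ 25.6667
y₂ = k × 47 = 154 × 47 / 6 = 7238/6
≈ 1206.33

1206.33


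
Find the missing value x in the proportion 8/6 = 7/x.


Cross multiply: 8 × x = 6 × 7
8x = 42
x = 42 / 8
= 5.25

5.25


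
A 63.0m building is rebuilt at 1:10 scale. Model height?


Model size = real / scale
= 63.0 / 10
= 6.3000 m

6.3000 m


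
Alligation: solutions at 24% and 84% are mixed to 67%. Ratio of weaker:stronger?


Let x parts of 24% mix with y parts of 84%.
24x + 84y = 67(x + y)
24x + 84y = 67x + 67y
x(24 - 67) = y(67 - 84)
x/y = (84 - 67)/(67 - 24) = 17/43
Simplify: 17:43
= 17:43

17:43


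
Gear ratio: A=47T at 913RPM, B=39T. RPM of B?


Gear ratio = 47:39 = 47:39
RPM_B = RPM_A × (teeth_A / teeth_B)
= 913 × (47/39)
= 1100.3 RPM

1100.3 RPM


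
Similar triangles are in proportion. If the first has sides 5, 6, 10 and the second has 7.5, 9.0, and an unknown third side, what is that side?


Scale factor = 7.5/5 = 1.5
Missing side = 10 × 1.5
= 15.0

15.0


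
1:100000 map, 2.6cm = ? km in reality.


Real distance = map distance × scale
= 2.6cm × 100000
= 260000 cm = 2600.0 m
= 2.600 km

2.600 km


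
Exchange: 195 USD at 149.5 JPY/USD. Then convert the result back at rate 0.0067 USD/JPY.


Amount × rate = 195 × 149.5 = 29152.50 JPY
Round-trip: 29152.50 × 0.0067 = 195.32 USD
= 29152.50 JPY, then 195.32 USD

29152.50 JPY, then 195.32 USD


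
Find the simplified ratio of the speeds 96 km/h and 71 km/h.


Ratio = 96:71
GCD = 1
Simplified = 96:71
Time ratio (same distance) = 71:96
Speed ratio = 96:71

96:71


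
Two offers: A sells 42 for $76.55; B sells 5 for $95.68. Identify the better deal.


Deal A: $76.55/42 = $1.8226/unit
Deal B: $95.68/5 = $19.1360/unit
A is cheaper per unit
= Deal A

Deal A


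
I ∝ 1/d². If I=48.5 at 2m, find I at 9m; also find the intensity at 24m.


I₁d₁² = I₂d₂²
I at 9m = 48.5 × (2/9)² = 48.5 × 4/81 = 194/81 ≈ 2.3951
I at 24m = 48.5 × (2/24)² = 48.5 × 4/576 = 194/576 ≈ 0.3368
= 2.3951 and 0.3368

2.3951 and 0.3368


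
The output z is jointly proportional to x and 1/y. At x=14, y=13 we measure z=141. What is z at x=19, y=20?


z = k·x/y
Solve for k using the known point: k = z·y/x = 141×13/14 = 1833/14 ≈ 130.9286
Now evaluate at x=19, y=20:
z = k × 19 / 20 = (1833 × 19) / (14 × 20) = 34827/280
≈ 124.3821

124.3821


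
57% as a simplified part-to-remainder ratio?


57% means 57 parts out of 100; remainder = 43
Part : remainder = 57:43
GCD = 1
= 57:43

57:43


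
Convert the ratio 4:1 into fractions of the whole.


Total parts = 4 + 1 = 5
First part: 4/5 = 4/5
Second part: 1/5 = 1/5
= 4/5 and 1/5

4/5 and 1/5


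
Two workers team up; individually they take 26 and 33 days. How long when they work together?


Rate of A = 1/26 per day
Rate of B = 1/33 per day
Combined rate = 1/26 + 1/33 = 59/858 ≈ 0.0688 per day
Days = 1 / combined rate = 858/59
≈ 14.54 days

14.54 days


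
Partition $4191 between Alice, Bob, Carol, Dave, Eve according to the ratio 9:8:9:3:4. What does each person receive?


Total parts = 9 + 8 + 9 + 3 + 4 = 33
Alice: 4191 × 9/33 = 1143.00
Bob: 4191 × 8/33 = 1016.00
Carol: 4191 × 9/33 = 1143.00
Dave: 4191 × 3/33 = 381.00
Eve: 4191 × 4/33 = 508.00
= Alice: $1143.00, Bob: $1016.00, Carol: $1143.00, Dave: $381.00, Eve: $508.00

Alice: $1143.00, Bob: $1016.00, Carol: $1143.00, Dave: $381.00, Eve: $508.00


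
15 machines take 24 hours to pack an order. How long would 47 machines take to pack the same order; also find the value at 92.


Inverse proportion: x × y = constant
k = 15 × 24 = 360
At x=47: k/47 = 7.66
At x=92: k/92 = 3.91
= 7.66 and 3.91

7.66 and 3.91


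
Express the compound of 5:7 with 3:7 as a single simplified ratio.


Compound ratio = (5×3) : (7×7)
= 15:49
GCD = 1
= 15:49

15:49


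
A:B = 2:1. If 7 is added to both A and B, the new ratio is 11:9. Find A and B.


Let A = 2k, B = 1k.
(2k + 7) / (1k + 7) = 11/9
Cross-multiply: 9(2k + 7) = 11(1k + 7)
18k + 63 = 11k + 77
18k - 11k = 77 - 63
7k = 14
k = 14/7 = 2
A = 2×2 = 4, B = 1×2 = 2
= A = 4, B = 2

A = 4, B = 2


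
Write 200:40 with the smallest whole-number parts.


GCD(200, 40) = 40
200/40 : 40/40
= 5:1

5:1


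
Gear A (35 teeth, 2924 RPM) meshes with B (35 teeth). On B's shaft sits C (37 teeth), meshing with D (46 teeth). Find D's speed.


Stage 1: RPM_B = RPM_A × t_A/t_B = 2924 × 35/35 = 102340/35 = 2924.00
B and C share a shaft → RPM_C = RPM_B
Stage 2: RPM_D = RPM_C × t_C/t_D = RPM_A × (t_A×t_C)/(t_B×t_D)
Overall ratio = (35×37)/(35×46) = 1295/1610
RPM_D = 2924 × 1295/1610 = 3786580/1610
≈ 2351.91 RPM

2351.91 RPM


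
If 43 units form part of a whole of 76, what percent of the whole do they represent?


Percentage = (part / whole) × 100
= (43 / 76) × 100
≈ 56.58%

56.58%


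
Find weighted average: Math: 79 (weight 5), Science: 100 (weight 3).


Numerator = 79×5 + 100×3
= 395 + 300
= 695
Total weight = 8
Weighted avg = 695/8
= 86.88

86.88


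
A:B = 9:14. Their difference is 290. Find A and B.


Let A = 9k, B = 14k.
14k - 9k = 290
5k = 290 → k = 290/5 = 58
A = 9×58 = 522, B = 14×58 = 812
= A = 522, B = 812

A = 522, B = 812


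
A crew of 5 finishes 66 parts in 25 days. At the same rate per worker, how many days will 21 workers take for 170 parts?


Days ∝ work / workers, so d₂ = d₁ × (m₁/m₂) × (w₂/w₁)
Workers factor (inverse): 5/21 ≈ 0.2381
Work factor (direct): 170/66 ≈ 2.5758
d₂ = 25 × 5/21 × 170/66 = (25 × 5 × 170) / (21 × 66) = 21250/1386
≈ 15.33 days

15.33 days


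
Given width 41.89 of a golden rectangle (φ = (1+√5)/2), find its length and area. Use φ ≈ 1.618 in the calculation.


φ = (1 + √5) / 2 ≈ 1.618
Length = width × φ = 41.89 × 1.618 = 67.77802
≈ 67.78
Area = width × length = 41.89 × 67.77802 = 2839.2212578 ≈ 2839.22
= Length: 67.78, Area: 2839.22

Length: 67.78, Area: 2839.22


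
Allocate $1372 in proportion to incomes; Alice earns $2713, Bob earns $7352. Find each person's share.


Total income = 2713 + 7352 = $10065
Alice: $1372 × 2713/10065 = $369.82
Bob: $1372 × 7352/10065 = $1002.18
= Alice: $369.82, Bob: $1002.18

Alice: $369.82, Bob: $1002.18


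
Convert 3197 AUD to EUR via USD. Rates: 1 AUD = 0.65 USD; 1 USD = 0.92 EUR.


Step 1: 3197 AUD × 0.65 = 2078.05 USD
Step 2: 2078.05 USD × 0.92 = 1911.81 EUR
Implied rate AUD→EUR = 0.65 × 0.92 = 0.5980
= 1911.81 EUR

1911.81 EUR


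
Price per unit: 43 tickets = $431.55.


Unit rate = total / quantity
= 431.55 / 43
= $10.04 per unit

$10.04 per unit


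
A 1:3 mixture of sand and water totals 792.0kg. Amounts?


Total parts = 1 + 3 = 4
sand: 792.0 × 1/4 = 198.0kg
water: 792.0 × 3/4 = 594.0kg
= 198.0kg and 594.0kg

198.0kg and 594.0kg


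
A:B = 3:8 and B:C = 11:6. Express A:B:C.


Match B: multiply A:B by 11 → 33:88
Multiply B:C by 8 → 88:48
Combined: 33:88:48
GCD = 1
= 33:88:48

33:88:48


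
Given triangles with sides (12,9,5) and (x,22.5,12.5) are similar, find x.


Scale factor = 22.5/9 = 2.5
Missing side = 12 × 2.5
= 30.0

30.0


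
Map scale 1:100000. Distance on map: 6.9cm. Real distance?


Real distance = map distance × scale
= 6.9cm × 100000
= 690000 cm = 6900.0 m
= 6.900 km

6.900 km


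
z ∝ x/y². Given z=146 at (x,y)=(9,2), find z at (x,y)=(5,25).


z = k·x/y²
Solve for k using the known point: k = z·y²/x = 146×4/9 = 584/9 ≈ 64.8889
Now evaluate at x=5, y=25:
z = k × 5 / 625 = (584 × 5) / (9 × 625) = 2920/5625
≈ 0.5191

0.5191


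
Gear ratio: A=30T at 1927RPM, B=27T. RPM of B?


Gear ratio = 30:27 = 10:9
RPM_B = RPM_A × (teeth_A / teeth_B)
= 1927 × (30/27)
= 2141.1 RPM

2141.1 RPM


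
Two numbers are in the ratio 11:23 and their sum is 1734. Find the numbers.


Let A = 11k, B = 23k.
11k + 23k = 1734
34k = 1734 → k = 1734/34 = 51
A = 11×51 = 561, B = 23×51 = 1173
= A = 561, B = 1173

A = 561, B = 1173


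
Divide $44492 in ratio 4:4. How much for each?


Total parts = 4 + 4 = 8
Part 1: 44492 × 4/8 = 22246.00
Part 2: 44492 × 4/8 = 22246.00
= Part 1: $22246.00, Part 2: $22246.00

Part 1: $22246.00, Part 2: $22246.00


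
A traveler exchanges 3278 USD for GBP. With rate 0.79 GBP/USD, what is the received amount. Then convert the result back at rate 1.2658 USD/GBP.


Amount × rate = 3278 × 0.79 = 2589.62 GBP
Round-trip: 2589.62 × 1.2658 = 3277.94 USD
= 2589.62 GBP, then 3277.94 USD

2589.62 GBP, then 3277.94 USD


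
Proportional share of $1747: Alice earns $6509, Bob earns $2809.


Total income = 6509 + 2809 = $9318
Alice: $1747 × 6509/9318 = $1220.35
Bob: $1747 × 2809/9318 = $526.65
= Alice: $1220.35, Bob: $526.65

Alice: $1220.35, Bob: $526.65


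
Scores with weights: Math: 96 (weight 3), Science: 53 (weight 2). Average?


Numerator = 96×3 + 53×2
= 288 + 106
= 394
Total weight = 5
Weighted avg = 394/5
= 78.80

78.80


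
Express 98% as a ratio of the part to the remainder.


98% means 98 parts out of 100; remainder = 2
Part : remainder = 98:2
GCD = 2
= 49:1

49:1


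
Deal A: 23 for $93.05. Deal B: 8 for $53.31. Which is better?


Deal A: $93.05/23 = $4.0457/unit
Deal B: $53.31/8 = $6.6638/unit
A is cheaper per unit
= Deal A

Deal A


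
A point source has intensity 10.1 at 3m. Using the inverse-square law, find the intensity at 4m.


I₁d₁² = I₂d₂²
I₂ = I₁ × (d₁/d₂)²
= 10.1 × (3/4)²
= 10.1 × 9/16
= 90.9/16
≈ 5.6813

5.6813


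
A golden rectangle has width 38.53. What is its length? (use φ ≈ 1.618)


φ = (1 + √5) / 2 ≈ 1.618
Length = width × φ = 38.53 × 1.618 = 62.34154
≈ 62.34

62.34


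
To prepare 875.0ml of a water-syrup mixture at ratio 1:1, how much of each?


Total parts = 1 + 1 = 2
water: 875.0 × 1/2 = 437.5ml
syrup: 875.0 × 1/2 = 437.5ml
= 437.5ml and 437.5ml

437.5ml and 437.5ml


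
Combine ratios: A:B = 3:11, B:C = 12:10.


Match B: multiply A:B by 12 → 36:132
Multiply B:C by 11 → 132:110
Combined: 36:132:110
GCD = 2
= 18:66:55

18:66:55


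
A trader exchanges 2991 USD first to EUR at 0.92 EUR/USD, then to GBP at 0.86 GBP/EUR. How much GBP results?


Step 1: 2991 USD × 0.92 = 2751.72 EUR
Step 2: 2751.72 EUR × 0.86 = 2366.48 GBP
Implied rate USD→GBP = 0.92 × 0.86 = 0.7912
= 2366.48 GBP

2366.48 GBP


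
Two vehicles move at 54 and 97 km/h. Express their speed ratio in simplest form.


Ratio = 54:97
GCD = 1
Simplified = 54:97
Time ratio (same distance) = 97:54
Speed ratio = 54:97

54:97


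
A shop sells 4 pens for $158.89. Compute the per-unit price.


Unit rate = total / quantity
= 158.89 / 4
= $39.72 per unit

$39.72 per unit


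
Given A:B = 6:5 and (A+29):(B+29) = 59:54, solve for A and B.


Let A = 6k, B = 5k.
(6k + 29) / (5k + 29) = 59/54
Cross-multiply: 54(6k + 29) = 59(5k + 29)
324k + 1566 = 295k + 1711
324k - 295k = 1711 - 1566
29k = 145
k = 145/29 = 5
A = 6×5 = 30, B = 5×5 = 25
= A = 30, B = 25

A = 30, B = 25


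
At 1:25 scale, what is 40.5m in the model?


Model size = real / scale
= 40.5 / 25
= 1.6200 m

1.6200 m


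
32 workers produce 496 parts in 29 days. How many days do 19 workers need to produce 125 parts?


Days ∝ work / workers, so d₂ = d₁ × (m₁/m₂) × (w₂/w₁)
Workers factor (inverse): 32/19 ≈ 1.6842
Work factor (direct): 125/496 ≈ 0.2520
d₂ = 29 × 32/19 × 125/496 = (29 × 32 × 125) / (19 × 496) = 116000/9424
≈ 12.31 days

12.31 days


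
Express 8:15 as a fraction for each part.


Total parts = 8 + 15 = 23
First part: 8/23 = 8/23
Second part: 15/23 = 15/23
= 8/23 and 15/23

8/23 and 15/23


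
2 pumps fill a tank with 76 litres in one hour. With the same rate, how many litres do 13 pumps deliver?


Direct proportion: y/x = constant
k = 76/2 = 38.0000
y₂ = k × 13 = 76 × 13 / 2 = 988/2
= 494.00

494.00


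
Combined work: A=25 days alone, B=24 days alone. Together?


Rate of A = 1/25 per day
Rate of B = 1/24 per day
Combined rate = 1/25 + 1/24 = 49/600 ≈ 0.0817 per day
Days = 1 / combined rate = 600/49
≈ 12.24 days

12.24 days


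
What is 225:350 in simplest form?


GCD(225, 350) = 25
225/25 : 350/25
= 9:14

9:14


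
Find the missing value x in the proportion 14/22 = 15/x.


Cross multiply: 14 × x = 22 × 15
14x = 330
x = 330 / 14
= 23.57

23.57


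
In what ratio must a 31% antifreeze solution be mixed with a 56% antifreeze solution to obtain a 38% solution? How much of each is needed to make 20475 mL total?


Let x parts of 31% mix with y parts of 56%.
31x + 56y = 38(x + y)
31x + 56y = 38x + 38y
x(31 - 38) = y(38 - 56)
x/y = (56 - 38)/(38 - 31) = 18/7
Simplify: 18:7
Total parts = 25; one part = 20475/25 = 819.00 mL
31% solution: 18×819.00 = 14742.00 mL
56% solution: 7×819.00 = 5733.00 mL
= ratio 18:7; 14742.00 mL and 5733.00 mL

ratio 18:7; 14742.00 mL and 5733.00 mL


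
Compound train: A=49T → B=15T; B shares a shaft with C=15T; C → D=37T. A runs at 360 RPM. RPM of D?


Stage 1: RPM_B = RPM_A × t_A/t_B = 360 × 49/15 = 17640/15 = 1176.00
B and C share a shaft → RPM_C = RPM_B
Stage 2: RPM_D = RPM_C × t_C/t_D = RPM_A × (t_A×t_C)/(t_B×t_D)
Overall ratio = (49×15)/(15×37) = 735/555
RPM_D = 360 × 735/555 = 264600/555
≈ 476.76 RPM

476.76 RPM


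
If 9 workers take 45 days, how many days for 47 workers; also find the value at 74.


Inverse proportion: x × y = constant
k = 9 × 45 = 405
At x=47: k/47 = 8.62
At x=74: k/74 = 5.47
= 8.62 and 5.47

8.62 and 5.47


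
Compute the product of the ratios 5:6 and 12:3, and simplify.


Compound ratio = (5×12) : (6×3)
= 60:18
GCD = 6
= 10:3

10:3


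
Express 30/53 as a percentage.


Percentage = (part / whole) × 100
= (30 / 53) × 100
≈ 56.60%

56.60%


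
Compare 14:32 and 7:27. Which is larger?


14/32 = 0.4375
7/27 = 0.2593
0.4375 > 0.2593, so 14:32 is greater
= 14:32

14:32


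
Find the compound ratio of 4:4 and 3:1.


Compound ratio = (4×3) : (4×1)
= 12:4
GCD = 4
= 3:1

3:1


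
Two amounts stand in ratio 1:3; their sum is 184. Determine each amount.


Let A = 1k, B = 3k.
1k + 3k = 184
4k = 184 → k = 184/4 = 46
A = 1×46 = 46, B = 3×46 = 138
= A = 46, B = 138

A = 46, B = 138


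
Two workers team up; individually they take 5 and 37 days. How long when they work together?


Rate of A = 1/5 per day
Rate of B = 1/37 per day
Combined rate = 1/5 + 1/37 = 42/185 ≈ 0.2270 per day
Days = 1 / combined rate = 185/42
≈ 4.40 days

4.40 days


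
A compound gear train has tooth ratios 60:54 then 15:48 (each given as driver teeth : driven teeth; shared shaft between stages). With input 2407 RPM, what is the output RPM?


Stage 1: RPM_B = RPM_A × t_A/t_B = 2407 × 60/54 = 144420/54 ≈ 2674.44
B and C share a shaft → RPM_C = RPM_B
Stage 2: RPM_D = RPM_C × t_C/t_D = RPM_A × (t_A×t_C)/(t_B×t_D)
Overall ratio = (60×15)/(54×48) = 900/2592
RPM_D = 2407 × 900/2592 = 2166300/2592
≈ 835.76 RPM

835.76 RPM


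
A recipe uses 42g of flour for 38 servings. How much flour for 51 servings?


Direct proportion: y/x = constant
k = 42/38 ≈ 1.1053
y₂ = k × 51 = 42 × 51 / 38 = 2142/38
≈ 56.37

56.37


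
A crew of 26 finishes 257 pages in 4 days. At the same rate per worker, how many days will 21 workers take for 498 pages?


Days ∝ work / workers, so d₂ = d₁ × (m₁/m₂) × (w₂/w₁)
Workers factor (inverse): 26/21 ≈ 1.2381
Work factor (direct): 498/257 ≈ 1.9377
d₂ = 4 × 26/21 × 498/257 = (4 × 26 × 498) / (21 × 257) = 51792/5397
≈ 9.60 days

9.60 days


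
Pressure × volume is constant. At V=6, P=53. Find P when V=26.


Inverse proportion: x × y = constant
k = 6 × 53 = 318
y₂ = k / 26 = 318 / 26
= 12.23

12.23


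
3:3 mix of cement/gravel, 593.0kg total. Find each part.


Total parts = 3 + 3 = 6
cement: 593.0 × 3/6 = 296.5kg
gravel: 593.0 × 3/6 = 296.5kg
= 296.5kg and 296.5kg

296.5kg and 296.5kg


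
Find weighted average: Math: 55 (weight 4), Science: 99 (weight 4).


Numerator = 55×4 + 99×4
= 220 + 396
= 616
Total weight = 8
Weighted avg = 616/8
= 77.00

77.00


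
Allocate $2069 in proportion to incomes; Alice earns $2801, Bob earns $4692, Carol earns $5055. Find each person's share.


Total income = 2801 + 4692 + 5055 = $12548
Alice: $2069 × 2801/12548 = $461.85
Bob: $2069 × 4692/12548 = $773.65
Carol: $2069 × 5055/12548 = $833.50
= Alice: $461.85, Bob: $773.65, Carol: $833.50

Alice: $461.85, Bob: $773.65, Carol: $833.50


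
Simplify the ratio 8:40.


GCD(8, 40) = 8
8/8 : 40/8
= 1:5

1:5


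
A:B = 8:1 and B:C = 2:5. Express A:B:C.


Match B: multiply A:B by 2 → 16:2
Multiply B:C by 1 → 2:5
Combined: 16:2:5
GCD = 1
= 16:2:5

16:2:5


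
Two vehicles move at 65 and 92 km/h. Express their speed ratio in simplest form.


Ratio = 65:92
GCD = 1
Simplified = 65:92
Time ratio (same distance) = 92:65
Speed ratio = 65:92

65:92


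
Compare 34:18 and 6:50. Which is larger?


34/18 = 1.8889
6/50 = 0.1200
1.8889 > 0.1200, so 34:18 is greater
= 34:18

34:18


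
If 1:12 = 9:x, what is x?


Cross multiply: 1 × x = 12 × 9
1x = 108
x = 108 / 1
= 108.00

108.00


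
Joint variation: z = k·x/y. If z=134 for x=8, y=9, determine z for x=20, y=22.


z = k·x/y
Solve for k using the known point: k = z·y/x = 134×9/8 = 1206/8 = 150.7500
Now evaluate at x=20, y=22:
z = k × 20 / 22 = (1206 × 20) / (8 × 22) = 24120/176
≈ 137.0455

137.0455


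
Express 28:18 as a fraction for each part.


Total parts = 28 + 18 = 46
First part: 28/46 = 14/23
Second part: 18/46 = 9/23
= 14/23 and 9/23

14/23 and 9/23


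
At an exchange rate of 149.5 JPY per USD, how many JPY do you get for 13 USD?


Amount × rate = 13 × 149.5
= 1943.50 JPY

1943.50 JPY


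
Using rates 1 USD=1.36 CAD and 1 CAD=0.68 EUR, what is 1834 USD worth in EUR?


Step 1: 1834 USD × 1.36 = 2494.24 CAD
Step 2: 2494.24 CAD × 0.68 = 1696.08 EUR
Implied rate USD→EUR = 1.36 × 0.68 = 0.9248
= 1696.08 EUR

1696.08 EUR


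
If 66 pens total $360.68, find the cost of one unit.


Unit rate = total / quantity
= 360.68 / 66
= $5.46 per unit

$5.46 per unit


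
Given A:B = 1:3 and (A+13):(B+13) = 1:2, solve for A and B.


Let A = 1k, B = 3k.
(1k + 13) / (3k + 13) = 1/2
Cross-multiply: 2(1k + 13) = 1(3k + 13)
2k + 26 = 3k + 13
2k - 3k = 13 - 26
-1k = -13
k = -13/-1 = 13
A = 1×13 = 13, B = 3×13 = 39
= A = 13, B = 39

A = 13, B = 39


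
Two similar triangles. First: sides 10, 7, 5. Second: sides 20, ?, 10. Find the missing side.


Scale factor = 20/10 = 2
Missing side = 7 × 2
= 14.0

14.0


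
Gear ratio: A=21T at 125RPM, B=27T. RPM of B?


Gear ratio = 21:27 = 7:9
RPM_B = RPM_A × (teeth_A / teeth_B)
= 125 × (21/27)
= 97.2 RPM

97.2 RPM


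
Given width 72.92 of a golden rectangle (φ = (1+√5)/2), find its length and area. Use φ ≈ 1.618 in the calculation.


φ = (1 + √5) / 2 ≈ 1.618
Length = width × φ = 72.92 × 1.618 = 117.98456
≈ 117.98
Area = width × length = 72.92 × 117.98456 = 8603.4341152 ≈ 8603.43
= Length: 117.98, Area: 8603.43

Length: 117.98, Area: 8603.43


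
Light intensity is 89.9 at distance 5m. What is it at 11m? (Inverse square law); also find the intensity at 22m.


I₁d₁² = I₂d₂²
I at 11m = 89.9 × (5/11)² = 89.9 × 25/121 = 2247.5/121 ≈ 18.5744
I at 22m = 89.9 × (5/22)² = 89.9 × 25/484 = 2247.5/484 ≈ 4.6436
= 18.5744 and 4.6436

18.5744 and 4.6436


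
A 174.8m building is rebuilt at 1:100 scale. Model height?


Model size = real / scale
= 174.8 / 100
= 1.7480 m

1.7480 m


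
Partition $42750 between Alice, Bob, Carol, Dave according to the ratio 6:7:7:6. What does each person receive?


Total parts = 6 + 7 + 7 + 6 = 26
Alice: 42750 × 6/26 = 9865.38
Bob: 42750 × 7/26 = 11509.62
Carol: 42750 × 7/26 = 11509.62
Dave: 42750 × 6/26 = 9865.38
= Alice: $9865.38, Bob: $11509.62, Carol: $11509.62, Dave: $9865.38

Alice: $9865.38, Bob: $11509.62, Carol: $11509.62, Dave: $9865.38


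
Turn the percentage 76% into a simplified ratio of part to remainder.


76% means 76 parts out of 100; remainder = 24
Part : remainder = 76:24
GCD = 4
= 19:6

19:6


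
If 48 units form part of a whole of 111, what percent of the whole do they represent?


Percentage = (part / whole) × 100
= (48 / 111) × 100
≈ 43.24%

43.24%


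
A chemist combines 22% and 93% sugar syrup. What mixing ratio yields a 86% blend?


Let x parts of 22% mix with y parts of 93%.
22x + 93y = 86(x + y)
22x + 93y = 86x + 86y
x(22 - 86) = y(86 - 93)
x/y = (93 - 86)/(86 - 22) = 7/64
Simplify: 7:64
= 7:64

7:64


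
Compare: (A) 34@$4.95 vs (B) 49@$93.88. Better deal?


Deal A: $4.95/34 = $0.1456/unit
Deal B: $93.88/49 = $1.9159/unit
A is cheaper per unit
= Deal A

Deal A


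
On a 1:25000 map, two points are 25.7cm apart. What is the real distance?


Real distance = map distance × scale
= 25.7cm × 25000
= 642500 cm = 6425.0 m
= 6.425 km

6.425 km


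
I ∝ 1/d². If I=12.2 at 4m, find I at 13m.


I₁d₁² = I₂d₂²
I₂ = I₁ × (d₁/d₂)²
= 12.2 × (4/13)²
= 12.2 × 16/169
= 195.2/169
≈ 1.1550

1.1550


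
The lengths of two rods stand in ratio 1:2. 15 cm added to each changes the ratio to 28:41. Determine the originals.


Let A = 1k, B = 2k.
(1k + 15) / (2k + 15) = 28/41
Cross-multiply: 41(1k + 15) = 28(2k + 15)
41k + 615 = 56k + 420
41k - 56k = 420 - 615
-15k = -195
k = -195/-15 = 13
A = 1×13 = 13, B = 2×13 = 26
= A = 13, B = 26

A = 13, B = 26


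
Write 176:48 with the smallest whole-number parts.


GCD(176, 48) = 16
176/16 : 48/16
= 11:3

11:3


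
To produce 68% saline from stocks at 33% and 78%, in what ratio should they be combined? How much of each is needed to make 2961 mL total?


Let x parts of 33% mix with y parts of 78%.
33x + 78y = 68(x + y)
33x + 78y = 68x + 68y
x(33 - 68) = y(68 - 78)
x/y = (78 - 68)/(68 - 33) = 10/35
Simplify: 2:7
Total parts = 9; one part = 2961/9 = 329.00 mL
33% solution: 2×329.00 = 658.00 mL
78% solution: 7×329.00 = 2303.00 mL
= ratio 2:7; 658.00 mL and 2303.00 mL

ratio 2:7; 658.00 mL and 2303.00 mL


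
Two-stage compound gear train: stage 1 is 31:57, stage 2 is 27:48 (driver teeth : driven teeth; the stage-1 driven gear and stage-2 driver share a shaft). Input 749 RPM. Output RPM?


Stage 1: RPM_B = RPM_A × t_A/t_B = 749 × 31/57 = 23219/57 ≈ 407.35
B and C share a shaft → RPM_C = RPM_B
Stage 2: RPM_D = RPM_C × t_C/t_D = RPM_A × (t_A×t_C)/(t_B×t_D)
Overall ratio = (31×27)/(57×48) = 837/2736
RPM_D = 749 × 837/2736 = 626913/2736
≈ 229.13 RPM

229.13 RPM


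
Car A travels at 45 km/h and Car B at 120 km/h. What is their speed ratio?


Ratio = 45:120
GCD = 15
Simplified = 3:8
Time ratio (same distance) = 8:3
Speed ratio = 3:8

3:8


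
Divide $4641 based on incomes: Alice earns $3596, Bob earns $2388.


Total income = 3596 + 2388 = $5984
Alice: $4641 × 3596/5984 = $2788.94
Bob: $4641 × 2388/5984 = $1852.06
= Alice: $2788.94, Bob: $1852.06

Alice: $2788.94, Bob: $1852.06


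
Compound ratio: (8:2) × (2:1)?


Compound ratio = (8×2) : (2×1)
= 16:2
GCD = 2
= 8:1

8:1


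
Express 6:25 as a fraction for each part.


Total parts = 6 + 25 = 31
First part: 6/31 = 6/31
Second part: 25/31 = 25/31
= 6/31 and 25/31

6/31 and 25/31


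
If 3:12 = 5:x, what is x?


Cross multiply: 3 × x = 12 × 5
3x = 60
x = 60 / 3
= 20.00

20.00


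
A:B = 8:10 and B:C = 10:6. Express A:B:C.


Match B: multiply A:B by 10 → 80:100
Multiply B:C by 10 → 100:60
Combined: 80:100:60
GCD = 20
= 4:5:3

4:5:3


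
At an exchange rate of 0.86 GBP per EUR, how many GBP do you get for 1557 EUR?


Amount × rate = 1557 × 0.86
= 1339.02 GBP

1339.02 GBP


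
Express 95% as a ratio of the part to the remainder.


95% means 95 parts out of 100; remainder = 5
Part : remainder = 95:5
GCD = 5
= 19:1

19:1


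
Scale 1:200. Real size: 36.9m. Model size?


Model size = real / scale
= 36.9 / 200
= 0.1845 m

0.1845 m


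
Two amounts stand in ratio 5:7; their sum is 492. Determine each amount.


Let A = 5k, B = 7k.
5k + 7k = 492
12k = 492 → k = 492/12 = 41
A = 5×41 = 205, B = 7×41 = 287
= A = 205, B = 287

A = 205, B = 287


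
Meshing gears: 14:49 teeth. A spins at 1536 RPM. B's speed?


Gear ratio = 14:49 = 2:7
RPM_B = RPM_A × (teeth_A / teeth_B)
= 1536 × (14/49)
= 438.9 RPM

438.9 RPM


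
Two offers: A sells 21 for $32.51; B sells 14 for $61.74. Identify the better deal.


Deal A: $32.51/21 = $1.5481/unit
Deal B: $61.74/14 = $4.4100/unit
A is cheaper per unit
= Deal A

Deal A


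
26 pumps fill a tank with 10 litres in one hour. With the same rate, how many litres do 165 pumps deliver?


Direct proportion: y/x = constant
k = 10/26 ≈ 0.3846
y₂ = k × 165 = 10 × 165 / 26 = 1650/26
≈ 63.46

63.46


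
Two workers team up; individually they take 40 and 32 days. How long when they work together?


Rate of A = 1/40 per day
Rate of B = 1/32 per day
Combined rate = 1/40 + 1/32 = 72/1280 ≈ 0.0563 per day
Days = 1 / combined rate = 1280/72
≈ 17.78 days

17.78 days


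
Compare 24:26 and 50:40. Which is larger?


24/26 = 0.9231
50/40 = 1.2500
0.9231 < 1.2500, so 24:26 is less
= 50:40

50:40


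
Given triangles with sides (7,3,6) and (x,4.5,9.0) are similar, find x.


Scale factor = 4.5/3 = 1.5
Missing side = 7 × 1.5
= 10.5

10.5


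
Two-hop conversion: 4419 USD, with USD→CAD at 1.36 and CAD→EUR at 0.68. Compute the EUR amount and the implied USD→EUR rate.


Step 1: 4419 USD × 1.36 = 6009.84 CAD
Step 2: 6009.84 CAD × 0.68 = 4086.69 EUR
Implied rate USD→EUR = 1.36 × 0.68 = 0.9248
= 4086.69 EUR; implied rate 0.9248 EUR/USD

4086.69 EUR; implied rate 0.9248 EUR/USD


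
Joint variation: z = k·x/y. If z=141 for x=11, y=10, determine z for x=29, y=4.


z = k·x/y
Solve for k using the known point: k = z·y/x = 141×10/11 = 1410/11 ≈ 128.1818
Now evaluate at x=29, y=4:
z = k × 29 / 4 = (1410 × 29) / (11 × 4) = 40890/44
≈ 929.3182

929.3182


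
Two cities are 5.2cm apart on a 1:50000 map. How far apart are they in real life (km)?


Real distance = map distance × scale
= 5.2cm × 50000
= 260000 cm = 2600.0 m
= 2.600 km

2.600 km


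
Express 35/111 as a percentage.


Percentage = (part / whole) × 100
= (35 / 111) × 100
≈ 31.53%

31.53%


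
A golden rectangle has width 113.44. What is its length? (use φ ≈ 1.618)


φ = (1 + √5) / 2 ≈ 1.618
Length = width × φ = 113.44 × 1.618 = 183.54592
≈ 183.55

183.55


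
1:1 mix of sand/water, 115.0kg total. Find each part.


Total parts = 1 + 1 = 2
sand: 115.0 × 1/2 = 57.5kg
water: 115.0 × 1/2 = 57.5kg
= 57.5kg and 57.5kg

57.5kg and 57.5kg


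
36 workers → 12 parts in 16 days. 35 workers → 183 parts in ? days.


Days ∝ work / workers, so d₂ = d₁ × (m₁/m₂) × (w₂/w₁)
Workers factor (inverse): 36/35 ≈ 1.0286
Work factor (direct): 183/12 = 15.2500
d₂ = 16 × 36/35 × 183/12 = (16 × 36 × 183) / (35 × 12) = 105408/420
≈ 250.97 days

250.97 days


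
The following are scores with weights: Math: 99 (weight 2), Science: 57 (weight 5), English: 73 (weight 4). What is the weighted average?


Numerator = 99×2 + 57×5 + 73×4
= 198 + 285 + 292
= 775
Total weight = 11
Weighted avg = 775/11
= 70.45

70.45


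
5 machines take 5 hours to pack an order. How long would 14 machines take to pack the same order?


Inverse proportion: x × y = constant
k = 5 × 5 = 25
y₂ = k / 14 = 25 / 14
= 1.79

1.79


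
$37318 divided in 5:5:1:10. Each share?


Total parts = 5 + 5 + 1 + 10 = 21
Part 1: 37318 × 5/21 = 8885.24
Part 2: 37318 × 5/21 = 8885.24
Part 3: 37318 × 1/21 = 1777.05
Part 4: 37318 × 10/21 = 17770.48
= Part 1: $8885.24, Part 2: $8885.24, Part 3: $1777.05, Part 4: $17770.48

Part 1: $8885.24, Part 2: $8885.24, Part 3: $1777.05, Part 4: $17770.48


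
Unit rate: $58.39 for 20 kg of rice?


Unit rate = total / quantity
= 58.39 / 20
= $2.92 per unit

$2.92 per unit


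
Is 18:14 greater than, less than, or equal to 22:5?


18/14 = 1.2857
22/5 = 4.4000
1.2857 < 4.4000, so 18:14 is less
= less than

less than


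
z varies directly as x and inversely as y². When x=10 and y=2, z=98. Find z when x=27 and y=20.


z = k·x/y²
Solve for k using the known point: k = z·y²/x = 98×4/10 = 392/10 = 39.2000
Now evaluate at x=27, y=20:
z = k × 27 / 400 = (392 × 27) / (10 × 400) = 10584/4000
= 2.6460

2.6460


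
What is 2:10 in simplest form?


GCD(2, 10) = 2
2/2 : 10/2
= 1:5

1:5


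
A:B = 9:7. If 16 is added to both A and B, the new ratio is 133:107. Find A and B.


Let A = 9k, B = 7k.
(9k + 16) / (7k + 16) = 133/107
Cross-multiply: 107(9k + 16) = 133(7k + 16)
963k + 1712 = 931k + 2128
963k - 931k = 2128 - 1712
32k = 416
k = 416/32 = 13
A = 9×13 = 117, B = 7×13 = 91
= A = 117, B = 91

A = 117, B = 91


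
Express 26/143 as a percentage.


Percentage = (part / whole) × 100
= (26 / 143) × 100
≈ 18.18%

18.18%


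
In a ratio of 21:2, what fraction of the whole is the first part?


Total parts = 21 + 2 = 23
First part: 21/23 = 21/23
= 21/23

21/23


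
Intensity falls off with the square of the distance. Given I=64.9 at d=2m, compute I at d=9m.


I₁d₁² = I₂d₂²
I₂ = I₁ × (d₁/d₂)²
= 64.9 × (2/9)²
= 64.9 × 4/81
= 259.6/81
≈ 3.2049

3.2049


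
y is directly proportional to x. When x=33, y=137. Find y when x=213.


Direct proportion: y/x = constant
k = 137/33 ≈ 4.1515
y₂ = k × 213 = 137 × 213 / 33 = 29181/33
≈ 884.27

884.27


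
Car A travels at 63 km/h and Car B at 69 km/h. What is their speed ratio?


Ratio = 63:69
GCD = 3
Simplified = 21:23
Time ratio (same distance) = 23:21
Speed ratio = 21:23

21:23


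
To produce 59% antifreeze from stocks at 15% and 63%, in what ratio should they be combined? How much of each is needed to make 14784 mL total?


Let x parts of 15% mix with y parts of 63%.
15x + 63y = 59(x + y)
15x + 63y = 59x + 59y
x(15 - 59) = y(59 - 63)
x/y = (63 - 59)/(59 - 15) = 4/44
Simplify: 1:11
Total parts = 12; one part = 14784/12 = 1232.00 mL
15% solution: 1×1232.00 = 1232.00 mL
63% solution: 11×1232.00 = 13552.00 mL
= ratio 1:11; 1232.00 mL and 13552.00 mL

ratio 1:11; 1232.00 mL and 13552.00 mL
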